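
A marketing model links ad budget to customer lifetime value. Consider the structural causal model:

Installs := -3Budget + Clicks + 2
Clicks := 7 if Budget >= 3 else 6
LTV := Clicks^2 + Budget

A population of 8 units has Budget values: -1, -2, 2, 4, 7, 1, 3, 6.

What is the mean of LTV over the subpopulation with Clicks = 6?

36

E[LTV|Clicks=6] averages over only the 4 units with Clicks=6 (Budget = -1, -2, 2, 1): LTV = 35, 34, 38, 37, mean 36.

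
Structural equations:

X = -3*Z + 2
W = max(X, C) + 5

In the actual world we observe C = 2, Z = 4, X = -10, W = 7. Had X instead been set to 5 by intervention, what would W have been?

10

The intervention breaks the incoming arrows to X: X = -3*Z + 2 no longer applies, and X = 5.
W = max(X, C) + 5  [with X=5, C=2]  = 10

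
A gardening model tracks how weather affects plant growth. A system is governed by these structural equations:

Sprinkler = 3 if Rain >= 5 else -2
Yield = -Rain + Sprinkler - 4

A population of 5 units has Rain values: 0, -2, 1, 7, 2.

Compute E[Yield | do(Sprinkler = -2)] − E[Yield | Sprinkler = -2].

-1.35

Under do(Sprinkler=-2), Sprinkler's equation is replaced by Sprinkler=-2 for every unit. Per-unit Yield: -6, -4, -7, -13, -8. Mean = -7.6.
E[Yield|Sprinkler=-2] averages over only the 4 units with Sprinkler=-2 (Rain = 0, -2, 1, 2): Yield = -6, -4, -7, -8, mean -6.25.
Difference = -7.6 − (-6.25) = -1.35.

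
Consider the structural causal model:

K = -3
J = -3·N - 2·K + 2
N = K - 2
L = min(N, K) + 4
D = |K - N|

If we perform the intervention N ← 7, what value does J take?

Under do(N=7), the mechanism N = K - 2 is discarded; N is fixed at 7.
J = -3·N - 2·K + 2  [with N=7, K=-3]  = -13

-13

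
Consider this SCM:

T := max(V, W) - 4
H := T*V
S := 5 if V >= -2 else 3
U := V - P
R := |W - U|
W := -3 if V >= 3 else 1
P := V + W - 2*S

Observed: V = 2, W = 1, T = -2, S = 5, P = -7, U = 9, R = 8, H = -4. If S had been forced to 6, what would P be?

-9

Intervening sets S = 6 and removes its equation (S := 5 if V >= -2 else 3).
W = -3 if V >= 3 else 1  [with V=2]  = 1
P = V + W - 2*S  [with V=2, W=1, S=6]  = -9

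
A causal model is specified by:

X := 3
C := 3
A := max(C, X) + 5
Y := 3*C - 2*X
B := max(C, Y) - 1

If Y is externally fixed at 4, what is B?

Intervening sets Y = 4 and removes its equation (Y := 3*C - 2*X).
B = max(C, Y) - 1  [with C=3, Y=4]  = 3

3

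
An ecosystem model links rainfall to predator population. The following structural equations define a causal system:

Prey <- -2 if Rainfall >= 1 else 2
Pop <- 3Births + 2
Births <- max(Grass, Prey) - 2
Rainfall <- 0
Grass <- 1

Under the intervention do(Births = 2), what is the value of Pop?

8

Intervening sets Births = 2 and removes its equation (Births <- max(Grass, Prey) - 2).
Pop = 3Births + 2  [with Births=2]  = 8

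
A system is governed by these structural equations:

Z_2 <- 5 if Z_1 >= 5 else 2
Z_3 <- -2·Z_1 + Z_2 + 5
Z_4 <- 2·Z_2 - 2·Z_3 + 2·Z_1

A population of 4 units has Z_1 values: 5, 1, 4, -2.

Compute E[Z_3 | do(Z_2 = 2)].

3

Under do(Z_2=2), Z_2's equation is replaced by Z_2=2 for every unit. Per-unit Z_3: -3, 5, -1, 11. Mean = 3.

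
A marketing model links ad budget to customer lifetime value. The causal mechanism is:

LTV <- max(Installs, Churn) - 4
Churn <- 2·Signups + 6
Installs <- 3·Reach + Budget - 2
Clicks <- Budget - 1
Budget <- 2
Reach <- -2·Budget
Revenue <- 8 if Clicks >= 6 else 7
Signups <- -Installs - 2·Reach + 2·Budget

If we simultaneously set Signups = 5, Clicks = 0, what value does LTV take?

Under do(Signups = 5, Clicks = 0), each intervened variable's structural equation is replaced by its fixed value.
Reach = -2·Budget  [with Budget=2]  = -4
Installs = 3·Reach + Budget - 2  [with Reach=-4, Budget=2]  = -12
Churn = 2·Signups + 6  [with Signups=5]  = 16
LTV = max(Installs, Churn) - 4  [with Installs=-12, Churn=16]  = 12

12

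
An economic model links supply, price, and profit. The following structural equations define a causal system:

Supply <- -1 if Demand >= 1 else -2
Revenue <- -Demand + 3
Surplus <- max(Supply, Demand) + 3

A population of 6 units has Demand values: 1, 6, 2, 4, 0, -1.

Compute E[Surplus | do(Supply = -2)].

5

Every unit gets Supply=-2 under the intervention. Surplus values become 4, 9, 5, 7, 3, 2; E[Surplus|do(Supply=-2)] = 5.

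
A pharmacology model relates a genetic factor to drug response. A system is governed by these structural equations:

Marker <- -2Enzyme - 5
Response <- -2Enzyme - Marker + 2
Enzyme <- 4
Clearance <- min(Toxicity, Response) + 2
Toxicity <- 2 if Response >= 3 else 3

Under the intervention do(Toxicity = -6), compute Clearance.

-4

Intervening sets Toxicity = -6 and removes its equation (Toxicity <- 2 if Response >= 3 else 3).
Marker = -2Enzyme - 5  [with Enzyme=4]  = -13
Response = -2Enzyme - Marker + 2  [with Enzyme=4, Marker=-13]  = 7
Clearance = min(Toxicity, Response) + 2  [with Toxicity=-6, Response=7]  = -4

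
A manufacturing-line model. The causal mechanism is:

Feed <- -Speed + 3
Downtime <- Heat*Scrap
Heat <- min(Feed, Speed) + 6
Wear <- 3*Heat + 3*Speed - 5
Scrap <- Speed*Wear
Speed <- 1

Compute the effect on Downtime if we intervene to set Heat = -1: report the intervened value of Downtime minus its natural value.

The intervention breaks the incoming arrows to Heat: Heat <- min(Feed, Speed) + 6 no longer applies, and Heat = -1.
Wear = 3*Heat + 3*Speed - 5  [with Heat=-1, Speed=1]  = -5
Scrap = Speed*Wear  [with Speed=1, Wear=-5]  = -5
Downtime = Heat*Scrap  [with Heat=-1, Scrap=-5]  = 5
Without intervention: Feed = -Speed + 3  [with Speed=1]  = 2; Heat = min(Feed, Speed) + 6  [with Feed=2, Speed=1]  = 7; Wear = 3*Heat + 3*Speed - 5  [with Heat=7, Speed=1]  = 19; Scrap = Speed*Wear  [with Speed=1, Wear=19]  = 19; Downtime = Heat*Scrap  [with Heat=7, Scrap=19]  = 133.
Change = 5 − 133 = -128.

-128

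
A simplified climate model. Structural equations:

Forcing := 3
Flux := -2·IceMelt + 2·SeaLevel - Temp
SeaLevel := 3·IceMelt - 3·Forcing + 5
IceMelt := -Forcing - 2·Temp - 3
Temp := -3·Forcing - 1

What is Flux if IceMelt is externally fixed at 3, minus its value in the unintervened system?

do(IceMelt=3) replaces the equation IceMelt := -Forcing - 2·Temp - 3 with the constant IceMelt = 3.
Temp = -3·Forcing - 1  [with Forcing=3]  = -10
SeaLevel = 3·IceMelt - 3·Forcing + 5  [with IceMelt=3, Forcing=3]  = 5
Flux = -2·IceMelt + 2·SeaLevel - Temp  [with IceMelt=3, SeaLevel=5, Temp=-10]  = 14
Without intervention: Temp = -3·Forcing - 1  [with Forcing=3]  = -10; IceMelt = -Forcing - 2·Temp - 3  [with Forcing=3, Temp=-10]  = 14; SeaLevel = 3·IceMelt - 3·Forcing + 5  [with IceMelt=14, Forcing=3]  = 38; Flux = -2·IceMelt + 2·SeaLevel - Temp  [with IceMelt=14, SeaLevel=38, Temp=-10]  = 58.
Change = 14 − 58 = -44.

-44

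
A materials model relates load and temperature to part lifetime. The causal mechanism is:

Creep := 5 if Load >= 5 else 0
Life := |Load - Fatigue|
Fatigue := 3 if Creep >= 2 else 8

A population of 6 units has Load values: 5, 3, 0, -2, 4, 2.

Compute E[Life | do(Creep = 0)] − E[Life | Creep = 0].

-0.6

Every unit gets Creep=0 under the intervention. Life values become 3, 5, 8, 10, 4, 6; E[Life|do(Creep=0)] = 6.
Observing Creep=0 restricts to units where Creep's equation naturally yields 0: Load ∈ {3, 0, -2, 4, 2}. In that subpopulation Life = 5, 8, 10, 4, 6, mean 6.6.
Difference = 6 − 6.6 = -0.6.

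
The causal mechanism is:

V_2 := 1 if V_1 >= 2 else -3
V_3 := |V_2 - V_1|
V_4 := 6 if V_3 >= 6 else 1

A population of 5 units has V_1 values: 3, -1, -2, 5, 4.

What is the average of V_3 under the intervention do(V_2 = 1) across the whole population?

The intervention sets V_2=1 in all 5 units regardless of V_1. Recomputing V_3 per unit gives 2, 2, 3, 4, 3; average 2.8.

2.8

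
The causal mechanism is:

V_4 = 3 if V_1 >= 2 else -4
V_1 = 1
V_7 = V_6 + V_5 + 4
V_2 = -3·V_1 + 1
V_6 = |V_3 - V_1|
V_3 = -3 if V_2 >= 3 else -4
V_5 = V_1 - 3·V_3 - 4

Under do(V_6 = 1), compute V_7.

Intervening sets V_6 = 1 and removes its equation (V_6 = |V_3 - V_1|).
V_2 = -3·V_1 + 1  [with V_1=1]  = -2
V_3 = -3 if V_2 >= 3 else -4  [with V_2=-2]  = -4
V_5 = V_1 - 3·V_3 - 4  [with V_1=1, V_3=-4]  = 9
V_7 = V_6 + V_5 + 4  [with V_6=1, V_5=9]  = 14

14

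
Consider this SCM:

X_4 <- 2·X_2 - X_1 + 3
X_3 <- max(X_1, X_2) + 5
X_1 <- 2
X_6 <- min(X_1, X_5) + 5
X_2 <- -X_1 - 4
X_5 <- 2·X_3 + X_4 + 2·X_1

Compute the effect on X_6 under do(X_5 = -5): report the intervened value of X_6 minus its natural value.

-7

The intervention breaks the incoming arrows to X_5: X_5 <- 2·X_3 + X_4 + 2·X_1 no longer applies, and X_5 = -5.
X_6 = min(X_1, X_5) + 5  [with X_1=2, X_5=-5]  = 0
Without intervention: X_2 = -X_1 - 4  [with X_1=2]  = -6; X_3 = max(X_1, X_2) + 5  [with X_1=2, X_2=-6]  = 7; X_4 = 2·X_2 - X_1 + 3  [with X_2=-6, X_1=2]  = -11; X_5 = 2·X_3 + X_4 + 2·X_1  [with X_3=7, X_4=-11, X_1=2]  = 7; X_6 = min(X_1, X_5) + 5  [with X_1=2, X_5=7]  = 7.
Change = 0 − 7 = -7.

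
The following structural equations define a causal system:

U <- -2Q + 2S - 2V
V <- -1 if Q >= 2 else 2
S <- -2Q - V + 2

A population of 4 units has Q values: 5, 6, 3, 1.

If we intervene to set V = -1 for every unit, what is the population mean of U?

Every unit gets V=-1 under the intervention. U values become -22, -28, -10, 2; E[U|do(V=-1)] = -14.5.

-14.5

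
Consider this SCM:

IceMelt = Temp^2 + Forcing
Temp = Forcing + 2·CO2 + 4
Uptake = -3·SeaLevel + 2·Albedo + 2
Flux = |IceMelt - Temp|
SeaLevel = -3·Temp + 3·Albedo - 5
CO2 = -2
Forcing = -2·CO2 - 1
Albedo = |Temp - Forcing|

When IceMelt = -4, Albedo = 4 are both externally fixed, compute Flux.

7

Under do(IceMelt = -4, Albedo = 4), each intervened variable's structural equation is replaced by its fixed value.
Forcing = -2·CO2 - 1  [with CO2=-2]  = 3
Temp = Forcing + 2·CO2 + 4  [with Forcing=3, CO2=-2]  = 3
Flux = |IceMelt - Temp|  [with IceMelt=-4, Temp=3]  = 7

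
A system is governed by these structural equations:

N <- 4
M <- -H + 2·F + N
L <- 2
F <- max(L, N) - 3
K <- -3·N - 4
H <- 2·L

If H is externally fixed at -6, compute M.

12

The intervention breaks the incoming arrows to H: H <- 2·L no longer applies, and H = -6.
F = max(L, N) - 3  [with L=2, N=4]  = 1
M = -H + 2·F + N  [with H=-6, F=1, N=4]  = 12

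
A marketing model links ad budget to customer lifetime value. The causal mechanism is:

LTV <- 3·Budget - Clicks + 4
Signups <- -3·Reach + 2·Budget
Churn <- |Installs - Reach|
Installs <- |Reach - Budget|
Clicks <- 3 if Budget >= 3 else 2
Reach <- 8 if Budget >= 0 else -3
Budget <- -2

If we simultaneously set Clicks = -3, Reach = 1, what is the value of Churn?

Setting Clicks = -3, Reach = 1 by intervention discards those variables' equations.
Installs = |Reach - Budget|  [with Reach=1, Budget=-2]  = 3
Churn = |Installs - Reach|  [with Installs=3, Reach=1]  = 2

2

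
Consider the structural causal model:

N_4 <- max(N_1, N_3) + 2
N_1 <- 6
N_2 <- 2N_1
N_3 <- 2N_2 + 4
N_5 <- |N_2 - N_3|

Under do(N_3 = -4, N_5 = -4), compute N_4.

8

The joint intervention fixes N_3 = -4, N_5 = -4, removing each variable's own equation.
N_4 = max(N_1, N_3) + 2  [with N_1=6, N_3=-4]  = 8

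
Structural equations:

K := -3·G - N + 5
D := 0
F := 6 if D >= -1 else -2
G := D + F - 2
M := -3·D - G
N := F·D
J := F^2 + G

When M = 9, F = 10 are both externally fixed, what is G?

8

Setting M = 9, F = 10 by intervention discards those variables' equations.
G = D + F - 2  [with D=0, F=10]  = 8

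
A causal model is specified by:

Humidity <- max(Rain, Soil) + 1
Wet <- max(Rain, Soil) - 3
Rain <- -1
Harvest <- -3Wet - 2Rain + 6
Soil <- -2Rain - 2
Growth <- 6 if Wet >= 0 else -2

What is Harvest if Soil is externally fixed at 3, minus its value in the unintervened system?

-9

Under do(Soil=3), the mechanism Soil <- -2Rain - 2 is discarded; Soil is fixed at 3.
Wet = max(Rain, Soil) - 3  [with Rain=-1, Soil=3]  = 0
Harvest = -3Wet - 2Rain + 6  [with Wet=0, Rain=-1]  = 8
Without intervention: Soil = -2Rain - 2  [with Rain=-1]  = 0; Wet = max(Rain, Soil) - 3  [with Rain=-1, Soil=0]  = -3; Harvest = -3Wet - 2Rain + 6  [with Wet=-3, Rain=-1]  = 17.
Change = 8 − 17 = -9.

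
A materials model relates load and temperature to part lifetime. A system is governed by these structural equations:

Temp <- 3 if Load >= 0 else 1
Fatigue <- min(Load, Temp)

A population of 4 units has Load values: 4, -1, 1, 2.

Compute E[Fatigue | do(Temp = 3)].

1.25

Every unit gets Temp=3 under the intervention. Fatigue values become 3, -1, 1, 2; E[Fatigue|do(Temp=3)] = 1.25.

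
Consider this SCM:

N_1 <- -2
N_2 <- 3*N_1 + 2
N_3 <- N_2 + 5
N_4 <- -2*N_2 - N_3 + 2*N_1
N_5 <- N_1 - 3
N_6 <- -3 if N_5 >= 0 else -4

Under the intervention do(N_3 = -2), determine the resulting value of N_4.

The intervention breaks the incoming arrows to N_3: N_3 <- N_2 + 5 no longer applies, and N_3 = -2.
N_2 = 3*N_1 + 2  [with N_1=-2]  = -4
N_4 = -2*N_2 - N_3 + 2*N_1  [with N_2=-4, N_3=-2, N_1=-2]  = 6

6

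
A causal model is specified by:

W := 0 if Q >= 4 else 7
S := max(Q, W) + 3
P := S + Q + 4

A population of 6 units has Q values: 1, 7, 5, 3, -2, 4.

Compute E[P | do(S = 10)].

The intervention sets S=10 in all 6 units regardless of Q. Recomputing P per unit gives 15, 21, 19, 17, 12, 18; average 17.

17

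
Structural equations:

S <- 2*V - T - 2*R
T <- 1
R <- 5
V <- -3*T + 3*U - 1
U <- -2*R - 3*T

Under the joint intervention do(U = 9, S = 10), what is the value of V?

The joint intervention fixes U = 9, S = 10, removing each variable's own equation.
V = -3*T + 3*U - 1  [with T=1, U=9]  = 23

23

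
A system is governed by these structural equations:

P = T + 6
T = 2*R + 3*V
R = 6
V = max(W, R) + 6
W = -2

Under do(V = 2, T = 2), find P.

8

Setting V = 2, T = 2 by intervention discards those variables' equations.
P = T + 6  [with T=2]  = 8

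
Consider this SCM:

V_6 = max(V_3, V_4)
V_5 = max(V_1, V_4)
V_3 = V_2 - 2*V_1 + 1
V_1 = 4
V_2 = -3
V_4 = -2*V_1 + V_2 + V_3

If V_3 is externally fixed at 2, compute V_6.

The intervention breaks the incoming arrows to V_3: V_3 = V_2 - 2*V_1 + 1 no longer applies, and V_3 = 2.
V_4 = -2*V_1 + V_2 + V_3  [with V_1=4, V_2=-3, V_3=2]  = -9
V_6 = max(V_3, V_4)  [with V_3=2, V_4=-9]  = 2

2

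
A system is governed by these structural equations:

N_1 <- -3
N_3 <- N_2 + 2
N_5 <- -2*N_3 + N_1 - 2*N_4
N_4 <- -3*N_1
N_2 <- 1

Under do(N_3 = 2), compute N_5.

-25

do(N_3=2) replaces the equation N_3 <- N_2 + 2 with the constant N_3 = 2.
N_4 = -3*N_1  [with N_1=-3]  = 9
N_5 = -2*N_3 + N_1 - 2*N_4  [with N_3=2, N_1=-3, N_4=9]  = -25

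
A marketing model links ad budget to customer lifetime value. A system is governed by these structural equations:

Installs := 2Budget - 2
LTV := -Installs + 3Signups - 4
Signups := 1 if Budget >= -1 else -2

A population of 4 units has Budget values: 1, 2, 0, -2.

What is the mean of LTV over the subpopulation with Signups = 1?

-1

Observing Signups=1 restricts to units where Signups's equation naturally yields 1: Budget ∈ {1, 2, 0}. In that subpopulation LTV = -1, -3, 1, mean -1.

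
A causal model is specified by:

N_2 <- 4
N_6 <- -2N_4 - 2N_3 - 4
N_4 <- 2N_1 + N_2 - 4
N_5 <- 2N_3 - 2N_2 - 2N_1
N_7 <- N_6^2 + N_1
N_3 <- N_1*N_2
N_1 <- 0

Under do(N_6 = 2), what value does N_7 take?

Intervening sets N_6 = 2 and removes its equation (N_6 <- -2N_4 - 2N_3 - 4).
N_7 = N_6^2 + N_1  [with N_6=2, N_1=0]  = 4

4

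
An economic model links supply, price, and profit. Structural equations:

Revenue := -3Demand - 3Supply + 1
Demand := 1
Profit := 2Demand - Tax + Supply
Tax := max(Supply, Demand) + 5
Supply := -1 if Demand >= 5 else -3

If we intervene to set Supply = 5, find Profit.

do(Supply=5) replaces the equation Supply := -1 if Demand >= 5 else -3 with the constant Supply = 5.
Tax = max(Supply, Demand) + 5  [with Supply=5, Demand=1]  = 10
Profit = 2Demand - Tax + Supply  [with Demand=1, Tax=10, Supply=5]  = -3

-3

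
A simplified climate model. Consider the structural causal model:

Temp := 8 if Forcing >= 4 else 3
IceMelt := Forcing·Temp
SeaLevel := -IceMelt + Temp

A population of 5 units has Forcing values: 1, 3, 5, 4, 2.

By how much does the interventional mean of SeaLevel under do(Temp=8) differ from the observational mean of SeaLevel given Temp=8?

12

do(Temp=8) breaks Temp's dependence on Forcing. With Temp=8 fixed, SeaLevel across the units is 0, -16, -32, -24, -8, mean -16.
E[SeaLevel|Temp=8] averages over only the 2 units with Temp=8 (Forcing = 5, 4): SeaLevel = -32, -24, mean -28.
Difference = -16 − (-28) = 12.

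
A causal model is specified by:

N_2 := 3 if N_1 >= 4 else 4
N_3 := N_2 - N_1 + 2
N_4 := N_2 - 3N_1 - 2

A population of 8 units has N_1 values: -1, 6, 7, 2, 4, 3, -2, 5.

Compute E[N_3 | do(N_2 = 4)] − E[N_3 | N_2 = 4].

The intervention sets N_2=4 in all 8 units regardless of N_1. Recomputing N_3 per unit gives 7, 0, -1, 4, 2, 3, 8, 1; average 3.
Conditioning on N_2=4 selects the 4 unit(s) with N_1 ∈ {-1, 2, 3, -2}. Their N_3 values: 7, 4, 3, 8. Mean = 5.5.
Difference = 3 − 5.5 = -2.5.

-2.5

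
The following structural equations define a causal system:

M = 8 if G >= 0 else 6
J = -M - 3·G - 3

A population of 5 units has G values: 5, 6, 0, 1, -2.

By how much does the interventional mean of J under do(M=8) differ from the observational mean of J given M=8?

3

Under do(M=8), M's equation is replaced by M=8 for every unit. Per-unit J: -26, -29, -11, -14, -5. Mean = -17.
Observing M=8 restricts to units where M's equation naturally yields 8: G ∈ {5, 6, 0, 1}. In that subpopulation J = -26, -29, -11, -14, mean -20.
Difference = -17 − (-20) = 3.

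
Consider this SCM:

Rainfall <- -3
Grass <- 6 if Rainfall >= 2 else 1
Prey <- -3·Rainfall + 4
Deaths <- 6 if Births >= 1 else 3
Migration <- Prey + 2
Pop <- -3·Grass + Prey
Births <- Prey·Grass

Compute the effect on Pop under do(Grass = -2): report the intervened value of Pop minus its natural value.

Under do(Grass=-2), the mechanism Grass <- 6 if Rainfall >= 2 else 1 is discarded; Grass is fixed at -2.
Prey = -3·Rainfall + 4  [with Rainfall=-3]  = 13
Pop = -3·Grass + Prey  [with Grass=-2, Prey=13]  = 19
Without intervention: Grass = 6 if Rainfall >= 2 else 1  [with Rainfall=-3]  = 1; Prey = -3·Rainfall + 4  [with Rainfall=-3]  = 13; Pop = -3·Grass + Prey  [with Grass=1, Prey=13]  = 10.
Change = 19 − 10 = 9.

9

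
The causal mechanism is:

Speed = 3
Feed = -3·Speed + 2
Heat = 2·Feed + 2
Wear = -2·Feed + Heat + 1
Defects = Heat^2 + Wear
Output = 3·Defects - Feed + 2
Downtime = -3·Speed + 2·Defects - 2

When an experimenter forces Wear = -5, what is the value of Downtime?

267

The intervention breaks the incoming arrows to Wear: Wear = -2·Feed + Heat + 1 no longer applies, and Wear = -5.
Feed = -3·Speed + 2  [with Speed=3]  = -7
Heat = 2·Feed + 2  [with Feed=-7]  = -12
Defects = Heat^2 + Wear  [with Heat=-12, Wear=-5]  = 139
Downtime = -3·Speed + 2·Defects - 2  [with Speed=3, Defects=139]  = 267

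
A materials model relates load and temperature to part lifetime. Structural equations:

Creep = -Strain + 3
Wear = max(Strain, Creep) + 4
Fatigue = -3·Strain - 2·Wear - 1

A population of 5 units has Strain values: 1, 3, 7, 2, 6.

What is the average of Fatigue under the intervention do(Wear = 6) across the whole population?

The intervention sets Wear=6 in all 5 units regardless of Strain. Recomputing Fatigue per unit gives -16, -22, -34, -19, -31; average -24.4.

-24.4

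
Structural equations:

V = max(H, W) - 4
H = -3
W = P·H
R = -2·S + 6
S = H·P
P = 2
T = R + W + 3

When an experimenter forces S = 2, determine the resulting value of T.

-1

The intervention breaks the incoming arrows to S: S = H·P no longer applies, and S = 2.
R = -2·S + 6  [with S=2]  = 2
W = P·H  [with P=2, H=-3]  = -6
T = R + W + 3  [with R=2, W=-6]  = -1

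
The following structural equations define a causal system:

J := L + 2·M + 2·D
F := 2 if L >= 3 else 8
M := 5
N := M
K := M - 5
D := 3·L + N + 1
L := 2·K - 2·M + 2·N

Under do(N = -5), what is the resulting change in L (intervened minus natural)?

-20

The intervention breaks the incoming arrows to N: N := M no longer applies, and N = -5.
K = M - 5  [with M=5]  = 0
L = 2·K - 2·M + 2·N  [with K=0, M=5, N=-5]  = -20
Without intervention: K = M - 5  [with M=5]  = 0; N = M  [with M=5]  = 5; L = 2·K - 2·M + 2·N  [with K=0, M=5, N=5]  = 0.
Change = -20 − 0 = -20.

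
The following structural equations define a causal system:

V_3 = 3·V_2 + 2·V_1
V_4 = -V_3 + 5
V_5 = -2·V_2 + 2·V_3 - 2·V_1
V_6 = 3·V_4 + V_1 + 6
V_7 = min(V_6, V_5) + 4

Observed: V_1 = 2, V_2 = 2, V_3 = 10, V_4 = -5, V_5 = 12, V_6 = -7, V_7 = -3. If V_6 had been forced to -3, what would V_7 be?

Intervening sets V_6 = -3 and removes its equation (V_6 = 3·V_4 + V_1 + 6).
V_3 = 3·V_2 + 2·V_1  [with V_2=2, V_1=2]  = 10
V_5 = -2·V_2 + 2·V_3 - 2·V_1  [with V_2=2, V_3=10, V_1=2]  = 12
V_7 = min(V_6, V_5) + 4  [with V_6=-3, V_5=12]  = 1

1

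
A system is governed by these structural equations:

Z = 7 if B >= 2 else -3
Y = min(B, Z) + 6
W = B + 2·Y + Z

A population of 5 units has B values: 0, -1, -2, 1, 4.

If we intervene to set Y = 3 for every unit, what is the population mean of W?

5.4

The intervention sets Y=3 in all 5 units regardless of B. Recomputing W per unit gives 3, 2, 1, 4, 17; average 5.4.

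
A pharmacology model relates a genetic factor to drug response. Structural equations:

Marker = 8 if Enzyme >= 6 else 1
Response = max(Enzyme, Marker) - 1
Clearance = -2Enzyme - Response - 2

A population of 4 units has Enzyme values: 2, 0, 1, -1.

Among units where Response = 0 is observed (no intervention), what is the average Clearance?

-2

Observing Response=0 restricts to units where Response's equation naturally yields 0: Enzyme ∈ {0, 1, -1}. In that subpopulation Clearance = -2, -4, 0, mean -2.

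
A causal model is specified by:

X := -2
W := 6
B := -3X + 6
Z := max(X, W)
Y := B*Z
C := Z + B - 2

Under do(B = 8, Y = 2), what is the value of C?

Setting B = 8, Y = 2 by intervention discards those variables' equations.
Z = max(X, W)  [with X=-2, W=6]  = 6
C = Z + B - 2  [with Z=6, B=8]  = 12

12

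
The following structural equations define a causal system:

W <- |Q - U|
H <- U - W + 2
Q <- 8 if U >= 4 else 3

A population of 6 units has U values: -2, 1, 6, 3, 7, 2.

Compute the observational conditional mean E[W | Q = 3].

Observing Q=3 restricts to units where Q's equation naturally yields 3: U ∈ {-2, 1, 3, 2}. In that subpopulation W = 5, 2, 0, 1, mean 2.

2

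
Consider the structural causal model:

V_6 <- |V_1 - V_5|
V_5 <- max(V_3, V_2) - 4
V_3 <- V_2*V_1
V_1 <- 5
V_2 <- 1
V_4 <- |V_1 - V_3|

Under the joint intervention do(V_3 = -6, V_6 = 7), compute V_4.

11

Setting V_3 = -6, V_6 = 7 by intervention discards those variables' equations.
V_4 = |V_1 - V_3|  [with V_1=5, V_3=-6]  = 11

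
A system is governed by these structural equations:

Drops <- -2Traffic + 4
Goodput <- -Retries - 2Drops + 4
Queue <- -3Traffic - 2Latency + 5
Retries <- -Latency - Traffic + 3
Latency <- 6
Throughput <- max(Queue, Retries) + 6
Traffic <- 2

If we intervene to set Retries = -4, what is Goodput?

Under do(Retries=-4), the mechanism Retries <- -Latency - Traffic + 3 is discarded; Retries is fixed at -4.
Drops = -2Traffic + 4  [with Traffic=2]  = 0
Goodput = -Retries - 2Drops + 4  [with Retries=-4, Drops=0]  = 8

8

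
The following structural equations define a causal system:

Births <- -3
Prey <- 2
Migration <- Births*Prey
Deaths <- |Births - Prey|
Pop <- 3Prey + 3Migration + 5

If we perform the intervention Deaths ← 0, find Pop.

do(Deaths=0) replaces the equation Deaths <- |Births - Prey| with the constant Deaths = 0.
Pop is not downstream of the intervention, so its value is determined by the original equations.
Migration = Births*Prey  [with Births=-3, Prey=2]  = -6
Pop = 3Prey + 3Migration + 5  [with Prey=2, Migration=-6]  = -7

-7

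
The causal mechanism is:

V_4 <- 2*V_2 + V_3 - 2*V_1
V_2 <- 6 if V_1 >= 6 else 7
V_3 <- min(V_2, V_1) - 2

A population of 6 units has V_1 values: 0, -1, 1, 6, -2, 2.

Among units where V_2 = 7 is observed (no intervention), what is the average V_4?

Conditioning on V_2=7 selects the 5 unit(s) with V_1 ∈ {0, -1, 1, -2, 2}. Their V_4 values: 12, 13, 11, 14, 10. Mean = 12.

12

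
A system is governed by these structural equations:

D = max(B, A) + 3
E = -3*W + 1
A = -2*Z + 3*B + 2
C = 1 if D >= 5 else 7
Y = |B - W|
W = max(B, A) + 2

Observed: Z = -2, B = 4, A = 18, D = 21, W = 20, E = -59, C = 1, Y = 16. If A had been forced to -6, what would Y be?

The intervention breaks the incoming arrows to A: A = -2*Z + 3*B + 2 no longer applies, and A = -6.
W = max(B, A) + 2  [with B=4, A=-6]  = 6
Y = |B - W|  [with B=4, W=6]  = 2

2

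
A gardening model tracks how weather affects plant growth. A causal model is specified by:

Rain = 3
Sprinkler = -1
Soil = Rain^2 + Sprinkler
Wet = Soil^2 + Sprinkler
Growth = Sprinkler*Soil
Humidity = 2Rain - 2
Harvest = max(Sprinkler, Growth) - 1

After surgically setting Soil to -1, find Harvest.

The intervention breaks the incoming arrows to Soil: Soil = Rain^2 + Sprinkler no longer applies, and Soil = -1.
Growth = Sprinkler*Soil  [with Sprinkler=-1, Soil=-1]  = 1
Harvest = max(Sprinkler, Growth) - 1  [with Sprinkler=-1, Growth=1]  = 0

0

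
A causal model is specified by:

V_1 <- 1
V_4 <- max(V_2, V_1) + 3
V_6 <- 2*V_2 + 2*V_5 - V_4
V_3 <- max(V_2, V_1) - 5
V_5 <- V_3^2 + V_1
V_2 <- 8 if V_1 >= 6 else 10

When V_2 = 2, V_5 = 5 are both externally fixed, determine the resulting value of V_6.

Setting V_2 = 2, V_5 = 5 by intervention discards those variables' equations.
V_4 = max(V_2, V_1) + 3  [with V_2=2, V_1=1]  = 5
V_6 = 2*V_2 + 2*V_5 - V_4  [with V_2=2, V_5=5, V_4=5]  = 9

9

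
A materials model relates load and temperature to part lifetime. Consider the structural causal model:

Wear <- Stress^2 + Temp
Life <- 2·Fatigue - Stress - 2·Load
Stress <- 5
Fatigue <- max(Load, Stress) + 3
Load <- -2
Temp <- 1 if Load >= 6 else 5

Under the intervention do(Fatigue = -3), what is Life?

-7

The intervention breaks the incoming arrows to Fatigue: Fatigue <- max(Load, Stress) + 3 no longer applies, and Fatigue = -3.
Life = 2·Fatigue - Stress - 2·Load  [with Fatigue=-3, Stress=5, Load=-2]  = -7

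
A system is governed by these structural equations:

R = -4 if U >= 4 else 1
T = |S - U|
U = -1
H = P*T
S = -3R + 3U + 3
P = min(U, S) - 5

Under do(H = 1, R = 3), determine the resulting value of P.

-14

The joint intervention fixes H = 1, R = 3, removing each variable's own equation.
S = -3R + 3U + 3  [with R=3, U=-1]  = -9
P = min(U, S) - 5  [with U=-1, S=-9]  = -14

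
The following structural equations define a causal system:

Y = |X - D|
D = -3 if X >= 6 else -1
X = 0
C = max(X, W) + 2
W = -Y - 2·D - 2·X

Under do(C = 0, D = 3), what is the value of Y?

Setting C = 0, D = 3 by intervention discards those variables' equations.
Y = |X - D|  [with X=0, D=3]  = 3

3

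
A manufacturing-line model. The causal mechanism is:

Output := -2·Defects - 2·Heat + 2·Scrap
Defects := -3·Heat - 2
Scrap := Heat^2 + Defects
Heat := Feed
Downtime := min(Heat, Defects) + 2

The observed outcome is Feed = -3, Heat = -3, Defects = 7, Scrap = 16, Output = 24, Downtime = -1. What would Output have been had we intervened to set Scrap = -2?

-12

Intervening sets Scrap = -2 and removes its equation (Scrap := Heat^2 + Defects).
Heat = Feed  [with Feed=-3]  = -3
Defects = -3·Heat - 2  [with Heat=-3]  = 7
Output = -2·Defects - 2·Heat + 2·Scrap  [with Defects=7, Heat=-3, Scrap=-2]  = -12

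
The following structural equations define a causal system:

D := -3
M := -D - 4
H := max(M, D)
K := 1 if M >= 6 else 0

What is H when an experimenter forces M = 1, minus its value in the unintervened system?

The intervention breaks the incoming arrows to M: M := -D - 4 no longer applies, and M = 1.
H = max(M, D)  [with M=1, D=-3]  = 1
Without intervention: M = -D - 4  [with D=-3]  = -1; H = max(M, D)  [with M=-1, D=-3]  = -1.
Change = 1 − (-1) = 2.

2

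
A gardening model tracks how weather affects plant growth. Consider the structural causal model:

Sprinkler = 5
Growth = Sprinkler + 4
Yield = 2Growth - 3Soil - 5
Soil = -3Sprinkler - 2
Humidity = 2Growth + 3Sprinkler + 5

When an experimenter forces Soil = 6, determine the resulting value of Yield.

-5

do(Soil=6) replaces the equation Soil = -3Sprinkler - 2 with the constant Soil = 6.
Growth = Sprinkler + 4  [with Sprinkler=5]  = 9
Yield = 2Growth - 3Soil - 5  [with Growth=9, Soil=6]  = -5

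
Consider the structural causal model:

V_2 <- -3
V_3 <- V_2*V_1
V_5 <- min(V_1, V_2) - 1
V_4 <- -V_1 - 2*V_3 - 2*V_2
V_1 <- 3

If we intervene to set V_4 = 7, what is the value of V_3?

Under do(V_4=7), the mechanism V_4 <- -V_1 - 2*V_3 - 2*V_2 is discarded; V_4 is fixed at 7.
Since V_3 is not a descendant of the intervened variable, it is unaffected.
V_3 = V_2*V_1  [with V_2=-3, V_1=3]  = -9

-9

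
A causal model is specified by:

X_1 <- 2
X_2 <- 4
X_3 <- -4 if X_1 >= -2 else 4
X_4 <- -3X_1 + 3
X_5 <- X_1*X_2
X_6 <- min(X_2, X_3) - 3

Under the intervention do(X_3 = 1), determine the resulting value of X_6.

The intervention breaks the incoming arrows to X_3: X_3 <- -4 if X_1 >= -2 else 4 no longer applies, and X_3 = 1.
X_6 = min(X_2, X_3) - 3  [with X_2=4, X_3=1]  = -2

-2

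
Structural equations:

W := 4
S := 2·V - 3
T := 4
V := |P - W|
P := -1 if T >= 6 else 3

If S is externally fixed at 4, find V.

1

The intervention breaks the incoming arrows to S: S := 2·V - 3 no longer applies, and S = 4.
Since V is not a descendant of the intervened variable, it is unaffected.
P = -1 if T >= 6 else 3  [with T=4]  = 3
V = |P - W|  [with P=3, W=4]  = 1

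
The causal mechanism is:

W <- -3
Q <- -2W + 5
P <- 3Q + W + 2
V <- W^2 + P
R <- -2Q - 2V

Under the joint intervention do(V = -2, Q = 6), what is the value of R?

The joint intervention fixes V = -2, Q = 6, removing each variable's own equation.
R = -2Q - 2V  [with Q=6, V=-2]  = -8

-8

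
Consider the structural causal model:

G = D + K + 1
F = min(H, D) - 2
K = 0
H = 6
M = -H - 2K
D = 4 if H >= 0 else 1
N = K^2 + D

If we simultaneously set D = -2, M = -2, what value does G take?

Under do(D = -2, M = -2), each intervened variable's structural equation is replaced by its fixed value.
G = D + K + 1  [with D=-2, K=0]  = -1

-1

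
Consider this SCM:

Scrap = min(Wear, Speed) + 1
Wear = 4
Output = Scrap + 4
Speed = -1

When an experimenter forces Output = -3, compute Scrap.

0

Under do(Output=-3), the mechanism Output = Scrap + 4 is discarded; Output is fixed at -3.
Since Scrap is not a descendant of the intervened variable, it is unaffected.
Scrap = min(Wear, Speed) + 1  [with Wear=4, Speed=-1]  = 0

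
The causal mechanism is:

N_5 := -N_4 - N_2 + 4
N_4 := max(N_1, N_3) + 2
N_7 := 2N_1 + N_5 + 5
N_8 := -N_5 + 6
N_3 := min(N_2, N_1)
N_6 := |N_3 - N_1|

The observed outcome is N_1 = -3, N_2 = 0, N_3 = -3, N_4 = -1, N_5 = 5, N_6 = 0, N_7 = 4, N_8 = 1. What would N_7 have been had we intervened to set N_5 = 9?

Under do(N_5=9), the mechanism N_5 := -N_4 - N_2 + 4 is discarded; N_5 is fixed at 9.
N_7 = 2N_1 + N_5 + 5  [with N_1=-3, N_5=9]  = 8

8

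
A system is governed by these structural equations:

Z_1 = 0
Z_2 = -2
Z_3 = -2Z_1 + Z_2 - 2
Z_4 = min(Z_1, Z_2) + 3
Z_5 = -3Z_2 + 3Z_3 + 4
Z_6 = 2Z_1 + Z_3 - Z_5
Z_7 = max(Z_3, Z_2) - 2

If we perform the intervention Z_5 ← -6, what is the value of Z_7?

Under do(Z_5=-6), the mechanism Z_5 = -3Z_2 + 3Z_3 + 4 is discarded; Z_5 is fixed at -6.
Since Z_7 is not a descendant of the intervened variable, it is unaffected.
Z_3 = -2Z_1 + Z_2 - 2  [with Z_1=0, Z_2=-2]  = -4
Z_7 = max(Z_3, Z_2) - 2  [with Z_3=-4, Z_2=-2]  = -4

-4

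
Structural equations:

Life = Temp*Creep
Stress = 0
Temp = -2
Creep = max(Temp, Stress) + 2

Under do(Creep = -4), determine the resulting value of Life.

The intervention breaks the incoming arrows to Creep: Creep = max(Temp, Stress) + 2 no longer applies, and Creep = -4.
Life = Temp*Creep  [with Temp=-2, Creep=-4]  = 8

8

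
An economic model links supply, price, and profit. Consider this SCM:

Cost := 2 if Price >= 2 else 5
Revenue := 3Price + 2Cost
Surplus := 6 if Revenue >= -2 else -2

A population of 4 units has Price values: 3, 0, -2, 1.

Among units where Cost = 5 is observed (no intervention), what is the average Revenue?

Conditioning on Cost=5 selects the 3 unit(s) with Price ∈ {0, -2, 1}. Their Revenue values: 10, 4, 13. Mean = 9.

9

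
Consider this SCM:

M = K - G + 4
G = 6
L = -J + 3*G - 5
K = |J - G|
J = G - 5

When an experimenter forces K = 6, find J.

The intervention breaks the incoming arrows to K: K = |J - G| no longer applies, and K = 6.
Since J is not a descendant of the intervened variable, it is unaffected.
J = G - 5  [with G=6]  = 1

1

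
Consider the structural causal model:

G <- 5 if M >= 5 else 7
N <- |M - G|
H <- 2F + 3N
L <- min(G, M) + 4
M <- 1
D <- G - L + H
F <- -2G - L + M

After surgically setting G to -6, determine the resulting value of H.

51

Under do(G=-6), the mechanism G <- 5 if M >= 5 else 7 is discarded; G is fixed at -6.
L = min(G, M) + 4  [with G=-6, M=1]  = -2
N = |M - G|  [with M=1, G=-6]  = 7
F = -2G - L + M  [with G=-6, L=-2, M=1]  = 15
H = 2F + 3N  [with F=15, N=7]  = 51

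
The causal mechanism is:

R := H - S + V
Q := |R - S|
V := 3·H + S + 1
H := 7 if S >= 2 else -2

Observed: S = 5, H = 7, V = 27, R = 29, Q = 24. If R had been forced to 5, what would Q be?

Intervening sets R = 5 and removes its equation (R := H - S + V).
Q = |R - S|  [with R=5, S=5]  = 0

0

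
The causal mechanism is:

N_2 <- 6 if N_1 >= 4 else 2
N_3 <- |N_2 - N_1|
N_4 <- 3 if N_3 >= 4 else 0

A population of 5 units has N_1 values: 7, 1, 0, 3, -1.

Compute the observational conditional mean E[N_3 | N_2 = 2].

1.75

Conditioning on N_2=2 selects the 4 unit(s) with N_1 ∈ {1, 0, 3, -1}. Their N_3 values: 1, 2, 1, 3. Mean = 1.75.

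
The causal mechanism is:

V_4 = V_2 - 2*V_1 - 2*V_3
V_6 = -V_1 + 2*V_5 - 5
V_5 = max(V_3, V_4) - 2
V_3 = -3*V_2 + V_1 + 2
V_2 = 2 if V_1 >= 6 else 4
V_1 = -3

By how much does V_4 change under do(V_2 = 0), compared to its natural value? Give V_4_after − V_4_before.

-28

Under do(V_2=0), the mechanism V_2 = 2 if V_1 >= 6 else 4 is discarded; V_2 is fixed at 0.
V_3 = -3*V_2 + V_1 + 2  [with V_2=0, V_1=-3]  = -1
V_4 = V_2 - 2*V_1 - 2*V_3  [with V_2=0, V_1=-3, V_3=-1]  = 8
Without intervention: V_2 = 2 if V_1 >= 6 else 4  [with V_1=-3]  = 4; V_3 = -3*V_2 + V_1 + 2  [with V_2=4, V_1=-3]  = -13; V_4 = V_2 - 2*V_1 - 2*V_3  [with V_2=4, V_1=-3, V_3=-13]  = 36.
Change = 8 − 36 = -28.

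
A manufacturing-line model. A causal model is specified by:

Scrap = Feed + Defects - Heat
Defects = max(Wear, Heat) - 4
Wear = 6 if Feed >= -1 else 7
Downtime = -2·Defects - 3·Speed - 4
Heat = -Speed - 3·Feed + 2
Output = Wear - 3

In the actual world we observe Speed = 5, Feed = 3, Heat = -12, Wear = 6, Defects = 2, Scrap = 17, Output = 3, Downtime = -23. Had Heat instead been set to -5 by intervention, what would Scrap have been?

10

The intervention breaks the incoming arrows to Heat: Heat = -Speed - 3·Feed + 2 no longer applies, and Heat = -5.
Wear = 6 if Feed >= -1 else 7  [with Feed=3]  = 6
Defects = max(Wear, Heat) - 4  [with Wear=6, Heat=-5]  = 2
Scrap = Feed + Defects - Heat  [with Feed=3, Defects=2, Heat=-5]  = 10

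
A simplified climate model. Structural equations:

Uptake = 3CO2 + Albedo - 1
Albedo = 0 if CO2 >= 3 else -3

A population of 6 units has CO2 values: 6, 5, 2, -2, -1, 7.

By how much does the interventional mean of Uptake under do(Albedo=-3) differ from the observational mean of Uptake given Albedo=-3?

9.5

do(Albedo=-3) breaks Albedo's dependence on CO2. With Albedo=-3 fixed, Uptake across the units is 14, 11, 2, -10, -7, 17, mean 4.5.
Conditioning on Albedo=-3 selects the 3 unit(s) with CO2 ∈ {2, -2, -1}. Their Uptake values: 2, -10, -7. Mean = -5.
Difference = 4.5 − (-5) = 9.5.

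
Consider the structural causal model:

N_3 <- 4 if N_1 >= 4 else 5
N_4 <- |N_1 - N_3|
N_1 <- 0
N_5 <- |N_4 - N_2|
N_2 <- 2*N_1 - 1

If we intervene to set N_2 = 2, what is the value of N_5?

do(N_2=2) replaces the equation N_2 <- 2*N_1 - 1 with the constant N_2 = 2.
N_3 = 4 if N_1 >= 4 else 5  [with N_1=0]  = 5
N_4 = |N_1 - N_3|  [with N_1=0, N_3=5]  = 5
N_5 = |N_4 - N_2|  [with N_4=5, N_2=2]  = 3

3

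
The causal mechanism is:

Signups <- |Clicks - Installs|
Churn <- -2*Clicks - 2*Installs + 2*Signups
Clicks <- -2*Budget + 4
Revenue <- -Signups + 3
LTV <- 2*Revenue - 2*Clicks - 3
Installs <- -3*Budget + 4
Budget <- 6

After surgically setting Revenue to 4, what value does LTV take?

Intervening sets Revenue = 4 and removes its equation (Revenue <- -Signups + 3).
Clicks = -2*Budget + 4  [with Budget=6]  = -8
LTV = 2*Revenue - 2*Clicks - 3  [with Revenue=4, Clicks=-8]  = 21

21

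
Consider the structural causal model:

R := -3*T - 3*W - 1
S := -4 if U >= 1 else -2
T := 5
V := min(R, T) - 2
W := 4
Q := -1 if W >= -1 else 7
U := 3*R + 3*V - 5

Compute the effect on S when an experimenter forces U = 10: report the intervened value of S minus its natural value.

-2

Under do(U=10), the mechanism U := 3*R + 3*V - 5 is discarded; U is fixed at 10.
S = -4 if U >= 1 else -2  [with U=10]  = -4
Without intervention: R = -3*T - 3*W - 1  [with T=5, W=4]  = -28; V = min(R, T) - 2  [with R=-28, T=5]  = -30; U = 3*R + 3*V - 5  [with R=-28, V=-30]  = -179; S = -4 if U >= 1 else -2  [with U=-179]  = -2.
Change = -4 − (-2) = -2.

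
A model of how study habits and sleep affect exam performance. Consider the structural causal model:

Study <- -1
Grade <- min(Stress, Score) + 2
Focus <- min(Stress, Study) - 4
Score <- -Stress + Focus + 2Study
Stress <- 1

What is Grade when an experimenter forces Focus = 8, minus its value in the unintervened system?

do(Focus=8) replaces the equation Focus <- min(Stress, Study) - 4 with the constant Focus = 8.
Score = -Stress + Focus + 2Study  [with Stress=1, Focus=8, Study=-1]  = 5
Grade = min(Stress, Score) + 2  [with Stress=1, Score=5]  = 3
Without intervention: Focus = min(Stress, Study) - 4  [with Stress=1, Study=-1]  = -5; Score = -Stress + Focus + 2Study  [with Stress=1, Focus=-5, Study=-1]  = -8; Grade = min(Stress, Score) + 2  [with Stress=1, Score=-8]  = -6.
Change = 3 − (-6) = 9.

9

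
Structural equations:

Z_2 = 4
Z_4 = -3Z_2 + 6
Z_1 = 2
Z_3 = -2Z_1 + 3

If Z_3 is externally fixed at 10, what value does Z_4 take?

The intervention breaks the incoming arrows to Z_3: Z_3 = -2Z_1 + 3 no longer applies, and Z_3 = 10.
Z_4 is not downstream of the intervention, so its value is determined by the original equations.
Z_4 = -3Z_2 + 6  [with Z_2=4]  = -6

-6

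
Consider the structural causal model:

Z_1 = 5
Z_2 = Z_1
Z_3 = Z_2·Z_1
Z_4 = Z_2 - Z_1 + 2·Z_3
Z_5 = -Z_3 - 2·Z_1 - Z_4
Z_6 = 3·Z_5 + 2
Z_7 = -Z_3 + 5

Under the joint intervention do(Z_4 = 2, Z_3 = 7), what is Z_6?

-55

The joint intervention fixes Z_4 = 2, Z_3 = 7, removing each variable's own equation.
Z_5 = -Z_3 - 2·Z_1 - Z_4  [with Z_3=7, Z_1=5, Z_4=2]  = -19
Z_6 = 3·Z_5 + 2  [with Z_5=-19]  = -55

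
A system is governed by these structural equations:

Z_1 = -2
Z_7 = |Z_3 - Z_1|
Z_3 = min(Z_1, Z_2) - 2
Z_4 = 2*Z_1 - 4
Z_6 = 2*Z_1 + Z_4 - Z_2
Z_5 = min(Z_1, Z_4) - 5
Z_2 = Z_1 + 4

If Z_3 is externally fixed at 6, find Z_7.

The intervention breaks the incoming arrows to Z_3: Z_3 = min(Z_1, Z_2) - 2 no longer applies, and Z_3 = 6.
Z_7 = |Z_3 - Z_1|  [with Z_3=6, Z_1=-2]  = 8

8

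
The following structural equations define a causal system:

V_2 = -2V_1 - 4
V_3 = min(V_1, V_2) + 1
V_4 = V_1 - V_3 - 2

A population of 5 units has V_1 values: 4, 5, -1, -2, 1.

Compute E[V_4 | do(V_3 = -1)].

The intervention sets V_3=-1 in all 5 units regardless of V_1. Recomputing V_4 per unit gives 3, 4, -2, -3, 0; average 0.4.

0.4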